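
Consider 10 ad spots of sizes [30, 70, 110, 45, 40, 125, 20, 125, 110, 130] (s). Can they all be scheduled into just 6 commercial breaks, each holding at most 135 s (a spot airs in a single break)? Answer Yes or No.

No

Total = 805 s; ⌈805/135⌉ = 6.
The bound of 6 does not rule out 6, but exhaustive search shows no assignment into 6 commercial breaks of capacity 135 s exists — the minimum is 7.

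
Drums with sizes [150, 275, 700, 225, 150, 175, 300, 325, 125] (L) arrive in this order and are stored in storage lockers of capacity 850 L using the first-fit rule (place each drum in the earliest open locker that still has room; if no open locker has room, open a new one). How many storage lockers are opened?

3

  150 → locker 1 (new)  [load 150/850]
  275 → locker 1  [load 425/850]
  700 → locker 2 (new)  [load 700/850]
  225 → locker 1  [load 650/850]
  150 → locker 1  [load 800/850]
  175 → locker 3 (new)  [load 175/850]
  300 → locker 3  [load 475/850]
  325 → locker 3  [load 800/850]
  125 → locker 2  [load 825/850]
3 storage lockers opened.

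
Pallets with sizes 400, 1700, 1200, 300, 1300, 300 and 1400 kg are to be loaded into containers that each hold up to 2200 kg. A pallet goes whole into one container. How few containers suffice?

4

Total = 1700 + 1400 + 1300 + 1200 + 400 + 300 + 300 = 6600 kg.
Lower bound: ⌈6600/2200⌉ = 3 containers.
Also, 4 pallets each exceed 1100 kg, and no two of those can share a container, so at least 4 containers are needed.
A packing using 4 containers:
  container 1: 1700 + 400 = 2100
  container 2: 1400 + 300 + 300 = 2000
  container 3: 1300 = 1300
  container 4: 1200 = 1200
This matches the lower bound, so 4 is optimal.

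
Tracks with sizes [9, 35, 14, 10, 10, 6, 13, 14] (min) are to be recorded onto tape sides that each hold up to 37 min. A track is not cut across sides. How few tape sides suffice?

Total = 35 + 14 + 14 + 13 + 10 + 10 + 9 + 6 = 111 min.
Lower bound: ⌈111/37⌉ = 3 tape sides.
A packing using 4 tape sides:
  side 1: 35 = 35
  side 2: 14 + 14 + 9 = 37
  side 3: 13 + 10 + 10 = 33
  side 4: 6 = 6
No arrangement into 3 tape sides stays within capacity, so 4 is optimal.

4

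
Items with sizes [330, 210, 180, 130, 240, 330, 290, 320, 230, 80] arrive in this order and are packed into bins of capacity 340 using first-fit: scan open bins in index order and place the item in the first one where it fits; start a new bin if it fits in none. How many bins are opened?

  330 → bin 1 (new)  [load 330/340]
  210 → bin 2 (new)  [load 210/340]
  180 → bin 3 (new)  [load 180/340]
  130 → bin 2  [load 340/340]
  240 → bin 4 (new)  [load 240/340]
  330 → bin 5 (new)  [load 330/340]
  290 → bin 6 (new)  [load 290/340]
  320 → bin 7 (new)  [load 320/340]
  230 → bin 8 (new)  [load 230/340]
  80 → bin 3  [load 260/340]
8 bins opened.

8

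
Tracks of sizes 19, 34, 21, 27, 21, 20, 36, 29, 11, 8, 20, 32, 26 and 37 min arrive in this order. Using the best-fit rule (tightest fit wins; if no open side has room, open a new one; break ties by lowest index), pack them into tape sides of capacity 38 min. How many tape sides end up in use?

12

  19 → side 1 (new)  [load 19/38]
  34 → side 2 (new)  [load 34/38]
  21 → side 3 (new)  [load 21/38]
  27 → side 4 (new)  [load 27/38]
  21 → side 5 (new)  [load 21/38]
  20 → side 6 (new)  [load 20/38]
  36 → side 7 (new)  [load 36/38]
  29 → side 8 (new)  [load 29/38]
  11 → side 4  [load 38/38]
  8 → side 8  [load 37/38]
  20 → side 9 (new)  [load 20/38]
  32 → side 10 (new)  [load 32/38]
  26 → side 11 (new)  [load 26/38]
  37 → side 12 (new)  [load 37/38]
12 tape sides opened.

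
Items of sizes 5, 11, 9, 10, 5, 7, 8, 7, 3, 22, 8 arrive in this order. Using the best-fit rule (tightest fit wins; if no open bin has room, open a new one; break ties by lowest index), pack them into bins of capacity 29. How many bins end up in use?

4

  5 → bin 1 (new)  [load 5/29]
  11 → bin 1  [load 16/29]
  9 → bin 1  [load 25/29]
  10 → bin 2 (new)  [load 10/29]
  5 → bin 2  [load 15/29]
  7 → bin 2  [load 22/29]
  8 → bin 3 (new)  [load 8/29]
  7 → bin 2  [load 29/29]
  3 → bin 1  [load 28/29]
  22 → bin 4 (new)  [load 22/29]
  8 → bin 3  [load 16/29]
4 bins opened.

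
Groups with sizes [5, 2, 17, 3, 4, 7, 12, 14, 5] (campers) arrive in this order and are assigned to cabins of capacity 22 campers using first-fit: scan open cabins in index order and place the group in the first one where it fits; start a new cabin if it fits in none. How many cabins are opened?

  5 → cabin 1 (new)  [load 5/22]
  2 → cabin 1  [load 7/22]
  17 → cabin 2 (new)  [load 17/22]
  3 → cabin 1  [load 10/22]
  4 → cabin 1  [load 14/22]
  7 → cabin 1  [load 21/22]
  12 → cabin 3 (new)  [load 12/22]
  14 → cabin 4 (new)  [load 14/22]
  5 → cabin 2  [load 22/22]
4 cabins opened.

4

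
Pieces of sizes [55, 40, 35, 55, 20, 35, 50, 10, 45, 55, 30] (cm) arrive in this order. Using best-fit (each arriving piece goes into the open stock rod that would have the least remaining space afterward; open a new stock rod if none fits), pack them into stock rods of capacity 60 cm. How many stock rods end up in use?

  55 → stock rod 1 (new)  [load 55/60]
  40 → stock rod 2 (new)  [load 40/60]
  35 → stock rod 3 (new)  [load 35/60]
  55 → stock rod 4 (new)  [load 55/60]
  20 → stock rod 2  [load 60/60]
  35 → stock rod 5 (new)  [load 35/60]
  50 → stock rod 6 (new)  [load 50/60]
  10 → stock rod 6  [load 60/60]
  45 → stock rod 7 (new)  [load 45/60]
  55 → stock rod 8 (new)  [load 55/60]
  30 → stock rod 9 (new)  [load 30/60]
9 stock rods opened.

9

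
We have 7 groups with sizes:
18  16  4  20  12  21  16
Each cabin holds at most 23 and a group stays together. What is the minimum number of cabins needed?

6

Total = 21 + 20 + 18 + 16 + 16 + 12 + 4 = 107.
Lower bound: ⌈107/23⌉ = 5 cabins.
Also, 6 groups each exceed 23/2, and no two of those can share a cabin, so at least 6 cabins are needed.
A packing using 6 cabins:
  cabin 1: 21 = 21
  cabin 2: 20 = 20
  cabin 3: 18 + 4 = 22
  cabin 4: 16 = 16
  cabin 5: 16 = 16
  cabin 6: 12 = 12
This matches the lower bound, so 6 is optimal.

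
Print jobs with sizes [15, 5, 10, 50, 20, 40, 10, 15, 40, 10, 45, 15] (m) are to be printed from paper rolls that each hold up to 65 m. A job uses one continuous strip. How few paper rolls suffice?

Total = 50 + 45 + 40 + 40 + 20 + 15 + 15 + 15 + 10 + 10 + 10 + 5 = 275 m.
Lower bound: ⌈275/65⌉ = 5 paper rolls.
A packing using 5 paper rolls:
  roll 1: 50 + 15 = 65
  roll 2: 45 + 20 = 65
  roll 3: 40 + 15 + 10 = 65
  roll 4: 40 + 15 + 10 = 65
  roll 5: 10 + 5 = 15
This matches the lower bound, so 5 is optimal.

5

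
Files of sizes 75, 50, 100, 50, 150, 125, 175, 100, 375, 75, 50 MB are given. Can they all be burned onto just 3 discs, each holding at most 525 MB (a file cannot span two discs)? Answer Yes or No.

A valid assignment using 3 discs:
  disc 1: 375 + 150 = 525
  disc 2: 175 + 125 + 100 + 100 = 500
  disc 3: 75 + 75 + 50 + 50 + 50 = 300
Every load is within 525 MB, so 3 discs suffice.

Yes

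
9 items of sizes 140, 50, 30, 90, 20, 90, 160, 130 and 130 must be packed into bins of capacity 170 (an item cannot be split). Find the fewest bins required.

Total = 160 + 140 + 130 + 130 + 90 + 90 + 50 + 30 + 20 = 840.
Lower bound: ⌈840/170⌉ = 5 bins.
Also, 6 items each exceed 85, and no two of those can share a bin, so at least 6 bins are needed.
A packing using 6 bins:
  bin 1: 160 = 160
  bin 2: 140 + 30 = 170
  bin 3: 130 + 20 = 150
  bin 4: 130 = 130
  bin 5: 90 + 50 = 140
  bin 6: 90 = 90
This matches the lower bound, so 6 is optimal.

6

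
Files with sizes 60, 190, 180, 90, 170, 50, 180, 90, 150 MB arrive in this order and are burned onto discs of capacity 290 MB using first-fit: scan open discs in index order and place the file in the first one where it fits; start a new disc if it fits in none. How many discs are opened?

5

  60 → disc 1 (new)  [load 60/290]
  190 → disc 1  [load 250/290]
  180 → disc 2 (new)  [load 180/290]
  90 → disc 2  [load 270/290]
  170 → disc 3 (new)  [load 170/290]
  50 → disc 3  [load 220/290]
  180 → disc 4 (new)  [load 180/290]
  90 → disc 4  [load 270/290]
  150 → disc 5 (new)  [load 150/290]
5 discs opened.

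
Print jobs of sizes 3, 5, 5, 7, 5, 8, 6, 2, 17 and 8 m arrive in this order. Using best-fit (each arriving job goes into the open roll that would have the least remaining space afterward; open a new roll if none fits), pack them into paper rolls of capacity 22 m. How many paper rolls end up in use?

4

  3 → roll 1 (new)  [load 3/22]
  5 → roll 1  [load 8/22]
  5 → roll 1  [load 13/22]
  7 → roll 1  [load 20/22]
  5 → roll 2 (new)  [load 5/22]
  8 → roll 2  [load 13/22]
  6 → roll 2  [load 19/22]
  2 → roll 1  [load 22/22]
  17 → roll 3 (new)  [load 17/22]
  8 → roll 4 (new)  [load 8/22]
4 paper rolls opened.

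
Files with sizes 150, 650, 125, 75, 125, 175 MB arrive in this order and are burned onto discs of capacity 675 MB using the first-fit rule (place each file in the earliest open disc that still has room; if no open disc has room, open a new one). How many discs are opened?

  150 → disc 1 (new)  [load 150/675]
  650 → disc 2 (new)  [load 650/675]
  125 → disc 1  [load 275/675]
  75 → disc 1  [load 350/675]
  125 → disc 1  [load 475/675]
  175 → disc 1  [load 650/675]
2 discs opened.

2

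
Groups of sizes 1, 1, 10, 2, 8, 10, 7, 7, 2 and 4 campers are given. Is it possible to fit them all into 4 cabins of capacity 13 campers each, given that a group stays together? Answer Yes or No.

No

Total = 52 campers; ⌈52/13⌉ = 4.
5 groups each exceed half the capacity and cannot share a cabin, forcing at least 5 cabins.
At least 5 cabins are required, but only 4 are allowed.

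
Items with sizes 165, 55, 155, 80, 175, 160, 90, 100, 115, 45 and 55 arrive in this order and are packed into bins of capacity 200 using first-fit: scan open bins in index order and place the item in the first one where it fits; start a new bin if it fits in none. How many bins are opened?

  165 → bin 1 (new)  [load 165/200]
  55 → bin 2 (new)  [load 55/200]
  155 → bin 3 (new)  [load 155/200]
  80 → bin 2  [load 135/200]
  175 → bin 4 (new)  [load 175/200]
  160 → bin 5 (new)  [load 160/200]
  90 → bin 6 (new)  [load 90/200]
  100 → bin 6  [load 190/200]
  115 → bin 7 (new)  [load 115/200]
  45 → bin 2  [load 180/200]
  55 → bin 7  [load 170/200]
7 bins opened.

7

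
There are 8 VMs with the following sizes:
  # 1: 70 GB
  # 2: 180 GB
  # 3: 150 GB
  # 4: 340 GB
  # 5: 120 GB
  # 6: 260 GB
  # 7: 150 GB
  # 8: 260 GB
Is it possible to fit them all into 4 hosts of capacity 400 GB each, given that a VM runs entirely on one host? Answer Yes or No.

No

Total = 1530 GB; ⌈1530/400⌉ = 4.
The bound of 4 does not rule out 4, but exhaustive search shows no assignment into 4 hosts of capacity 400 GB exists — the minimum is 5.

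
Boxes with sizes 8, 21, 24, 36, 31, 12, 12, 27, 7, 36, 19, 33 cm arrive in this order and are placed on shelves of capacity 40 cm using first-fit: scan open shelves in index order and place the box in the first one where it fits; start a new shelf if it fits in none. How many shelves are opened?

  8 → shelf 1 (new)  [load 8/40]
  21 → shelf 1  [load 29/40]
  24 → shelf 2 (new)  [load 24/40]
  36 → shelf 3 (new)  [load 36/40]
  31 → shelf 4 (new)  [load 31/40]
  12 → shelf 2  [load 36/40]
  12 → shelf 5 (new)  [load 12/40]
  27 → shelf 5  [load 39/40]
  7 → shelf 1  [load 36/40]
  36 → shelf 6 (new)  [load 36/40]
  19 → shelf 7 (new)  [load 19/40]
  33 → shelf 8 (new)  [load 33/40]
8 shelves opened.

8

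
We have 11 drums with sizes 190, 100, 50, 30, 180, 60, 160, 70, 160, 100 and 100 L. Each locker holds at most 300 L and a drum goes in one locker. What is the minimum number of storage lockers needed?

Total = 190 + 180 + 160 + 160 + 100 + 100 + 100 + 70 + 60 + 50 + 30 = 1200 L.
Lower bound: ⌈1200/300⌉ = 4 storage lockers.
A packing using 5 storage lockers:
  locker 1: 190 + 100 = 290
  locker 2: 180 + 100 = 280
  locker 3: 160 + 100 + 30 = 290
  locker 4: 160 + 70 + 60 = 290
  locker 5: 50 = 50
No arrangement into 4 storage lockers stays within capacity, so 5 is optimal.

5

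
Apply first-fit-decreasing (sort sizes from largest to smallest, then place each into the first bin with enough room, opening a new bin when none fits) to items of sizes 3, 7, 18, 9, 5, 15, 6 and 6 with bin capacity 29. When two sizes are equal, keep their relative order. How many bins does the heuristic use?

Sorted descending: 18, 15, 9, 7, 6, 6, 5, 3.
  18 → bin 1 (new)  [load 18/29]
  15 → bin 2 (new)  [load 15/29]
  9 → bin 1  [load 27/29]
  7 → bin 2  [load 22/29]
  6 → bin 2  [load 28/29]
  6 → bin 3 (new)  [load 6/29]
  5 → bin 3  [load 11/29]
  3 → bin 3  [load 14/29]
3 bins opened.

3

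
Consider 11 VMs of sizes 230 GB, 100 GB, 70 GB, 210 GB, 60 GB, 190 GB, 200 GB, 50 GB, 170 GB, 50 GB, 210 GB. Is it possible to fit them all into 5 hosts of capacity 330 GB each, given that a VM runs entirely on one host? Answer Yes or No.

No

Total = 1540 GB; ⌈1540/330⌉ = 5.
6 VMs each exceed half the capacity and cannot share a host, forcing at least 6 hosts.
At least 6 hosts are required, but only 5 are allowed.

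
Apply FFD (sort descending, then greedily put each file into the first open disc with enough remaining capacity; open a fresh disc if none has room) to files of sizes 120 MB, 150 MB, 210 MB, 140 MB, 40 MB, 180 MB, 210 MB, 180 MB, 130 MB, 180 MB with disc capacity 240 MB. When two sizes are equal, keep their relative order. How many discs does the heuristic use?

Sorted descending: 210, 210, 180, 180, 180, 150, 140, 130, 120, 40.
  210 → disc 1 (new)  [load 210/240]
  210 → disc 2 (new)  [load 210/240]
  180 → disc 3 (new)  [load 180/240]
  180 → disc 4 (new)  [load 180/240]
  180 → disc 5 (new)  [load 180/240]
  150 → disc 6 (new)  [load 150/240]
  140 → disc 7 (new)  [load 140/240]
  130 → disc 8 (new)  [load 130/240]
  120 → disc 9 (new)  [load 120/240]
  40 → disc 3  [load 220/240]
9 discs opened.

9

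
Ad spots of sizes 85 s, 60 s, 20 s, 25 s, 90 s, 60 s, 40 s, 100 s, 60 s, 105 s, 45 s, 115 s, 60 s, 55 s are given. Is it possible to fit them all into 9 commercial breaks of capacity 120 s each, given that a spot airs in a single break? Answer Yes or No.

Yes

A valid assignment using 9 commercial breaks:
  break 1: 115 = 115
  break 2: 105 = 105
  break 3: 100 + 20 = 120
  break 4: 90 + 25 = 115
  break 5: 85 = 85
  break 6: 60 + 60 = 120
  break 7: 60 + 60 = 120
  break 8: 55 + 45 = 100
  break 9: 40 = 40
Every load is within 120 s, so 9 commercial breaks suffice.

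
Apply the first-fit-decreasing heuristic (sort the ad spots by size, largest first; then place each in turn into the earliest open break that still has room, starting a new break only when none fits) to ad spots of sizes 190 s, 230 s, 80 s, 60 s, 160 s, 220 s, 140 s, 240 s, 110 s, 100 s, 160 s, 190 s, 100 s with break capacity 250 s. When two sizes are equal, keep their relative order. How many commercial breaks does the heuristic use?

Sorted descending: 240, 230, 220, 190, 190, 160, 160, 140, 110, 100, 100, 80, 60.
  240 → break 1 (new)  [load 240/250]
  230 → break 2 (new)  [load 230/250]
  220 → break 3 (new)  [load 220/250]
  190 → break 4 (new)  [load 190/250]
  190 → break 5 (new)  [load 190/250]
  160 → break 6 (new)  [load 160/250]
  160 → break 7 (new)  [load 160/250]
  140 → break 8 (new)  [load 140/250]
  110 → break 8  [load 250/250]
  100 → break 9 (new)  [load 100/250]
  100 → break 9  [load 200/250]
  80 → break 6  [load 240/250]
  60 → break 4  [load 250/250]
9 commercial breaks opened.

9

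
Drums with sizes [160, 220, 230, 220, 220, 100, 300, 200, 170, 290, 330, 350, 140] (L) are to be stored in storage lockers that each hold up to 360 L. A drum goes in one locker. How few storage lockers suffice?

Total = 350 + 330 + 300 + 290 + 230 + 220 + 220 + 220 + 200 + 170 + 160 + 140 + 100 = 2930 L.
Lower bound: ⌈2930/360⌉ = 9 storage lockers.
A packing using 10 storage lockers:
  locker 1: 350 = 350
  locker 2: 330 = 330
  locker 3: 300 = 300
  locker 4: 290 = 290
  locker 5: 230 + 100 = 330
  locker 6: 220 + 140 = 360
  locker 7: 220 = 220
  locker 8: 220 = 220
  locker 9: 200 + 160 = 360
  locker 10: 170 = 170
No arrangement into 9 storage lockers stays within capacity, so 10 is optimal.

10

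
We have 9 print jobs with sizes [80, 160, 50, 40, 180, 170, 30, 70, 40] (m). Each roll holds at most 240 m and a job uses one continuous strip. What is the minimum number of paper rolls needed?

4

Total = 180 + 170 + 160 + 80 + 70 + 50 + 40 + 40 + 30 = 820 m.
Lower bound: ⌈820/240⌉ = 4 paper rolls.
A packing using 4 paper rolls:
  roll 1: 180 + 50 = 230
  roll 2: 170 + 70 = 240
  roll 3: 160 + 80 = 240
  roll 4: 40 + 40 + 30 = 110
This matches the lower bound, so 4 is optimal.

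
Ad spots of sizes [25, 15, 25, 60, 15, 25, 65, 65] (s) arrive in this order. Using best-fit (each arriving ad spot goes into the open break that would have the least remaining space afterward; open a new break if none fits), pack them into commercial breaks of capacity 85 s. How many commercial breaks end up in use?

  25 → break 1 (new)  [load 25/85]
  15 → break 1  [load 40/85]
  25 → break 1  [load 65/85]
  60 → break 2 (new)  [load 60/85]
  15 → break 1  [load 80/85]
  25 → break 2  [load 85/85]
  65 → break 3 (new)  [load 65/85]
  65 → break 4 (new)  [load 65/85]
4 commercial breaks opened.

4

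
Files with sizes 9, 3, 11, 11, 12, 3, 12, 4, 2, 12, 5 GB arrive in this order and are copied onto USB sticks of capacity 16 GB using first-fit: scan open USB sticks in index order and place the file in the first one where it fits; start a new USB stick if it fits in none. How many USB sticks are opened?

  9 → USB stick 1 (new)  [load 9/16]
  3 → USB stick 1  [load 12/16]
  11 → USB stick 2 (new)  [load 11/16]
  11 → USB stick 3 (new)  [load 11/16]
  12 → USB stick 4 (new)  [load 12/16]
  3 → USB stick 1  [load 15/16]
  12 → USB stick 5 (new)  [load 12/16]
  4 → USB stick 2  [load 15/16]
  2 → USB stick 3  [load 13/16]
  12 → USB stick 6 (new)  [load 12/16]
  5 → USB stick 7 (new)  [load 5/16]
7 USB sticks opened.

7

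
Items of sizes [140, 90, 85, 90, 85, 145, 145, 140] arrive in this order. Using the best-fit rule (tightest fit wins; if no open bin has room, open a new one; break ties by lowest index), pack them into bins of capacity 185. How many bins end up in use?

6

  140 → bin 1 (new)  [load 140/185]
  90 → bin 2 (new)  [load 90/185]
  85 → bin 2  [load 175/185]
  90 → bin 3 (new)  [load 90/185]
  85 → bin 3  [load 175/185]
  145 → bin 4 (new)  [load 145/185]
  145 → bin 5 (new)  [load 145/185]
  140 → bin 6 (new)  [load 140/185]
6 bins opened.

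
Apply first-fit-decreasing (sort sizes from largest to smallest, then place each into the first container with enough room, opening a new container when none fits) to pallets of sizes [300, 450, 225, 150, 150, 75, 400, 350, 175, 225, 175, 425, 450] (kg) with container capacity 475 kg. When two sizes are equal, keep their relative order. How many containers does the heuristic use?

8

Sorted descending: 450, 450, 425, 400, 350, 300, 225, 225, 175, 175, 150, 150, 75.
  450 → container 1 (new)  [load 450/475]
  450 → container 2 (new)  [load 450/475]
  425 → container 3 (new)  [load 425/475]
  400 → container 4 (new)  [load 400/475]
  350 → container 5 (new)  [load 350/475]
  300 → container 6 (new)  [load 300/475]
  225 → container 7 (new)  [load 225/475]
  225 → container 7  [load 450/475]
  175 → container 6  [load 475/475]
  175 → container 8 (new)  [load 175/475]
  150 → container 8  [load 325/475]
  150 → container 8  [load 475/475]
  75 → container 4  [load 475/475]
8 containers opened.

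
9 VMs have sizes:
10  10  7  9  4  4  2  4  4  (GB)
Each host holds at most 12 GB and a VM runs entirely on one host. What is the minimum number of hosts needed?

5

Total = 10 + 10 + 9 + 7 + 4 + 4 + 4 + 4 + 2 = 54 GB.
Lower bound: ⌈54/12⌉ = 5 hosts.
A packing using 5 hosts:
  host 1: 10 + 2 = 12
  host 2: 10 = 10
  host 3: 9 = 9
  host 4: 7 + 4 = 11
  host 5: 4 + 4 + 4 = 12
This matches the lower bound, so 5 is optimal.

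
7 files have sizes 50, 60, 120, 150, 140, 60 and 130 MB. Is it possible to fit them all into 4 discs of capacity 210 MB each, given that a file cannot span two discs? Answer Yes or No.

Yes

A valid assignment using 4 discs:
  disc 1: 150 + 60 = 210
  disc 2: 140 + 60 = 200
  disc 3: 130 + 50 = 180
  disc 4: 120 = 120
Every load is within 210 MB, so 4 discs suffice.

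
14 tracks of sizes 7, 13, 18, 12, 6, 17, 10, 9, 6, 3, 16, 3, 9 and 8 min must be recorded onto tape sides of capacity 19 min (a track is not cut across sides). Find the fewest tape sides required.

8

Total = 18 + 17 + 16 + 13 + 12 + 10 + 9 + 9 + 8 + 7 + 6 + 6 + 3 + 3 = 137 min.
Lower bound: ⌈137/19⌉ = 8 tape sides.
A packing using 8 tape sides:
  side 1: 18 = 18
  side 2: 17 = 17
  side 3: 16 + 3 = 19
  side 4: 13 + 6 = 19
  side 5: 12 + 7 = 19
  side 6: 10 + 9 = 19
  side 7: 9 + 8 = 17
  side 8: 6 + 3 = 9
This matches the lower bound, so 8 is optimal.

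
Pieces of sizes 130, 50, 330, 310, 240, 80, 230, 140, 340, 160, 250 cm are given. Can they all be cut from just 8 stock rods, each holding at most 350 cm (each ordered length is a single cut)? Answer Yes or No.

Yes

A valid assignment using 8 stock rods:
  stock rod 1: 340 = 340
  stock rod 2: 330 = 330
  stock rod 3: 310 = 310
  stock rod 4: 250 + 80 = 330
  stock rod 5: 240 + 50 = 290
  stock rod 6: 230 = 230
  stock rod 7: 160 + 140 = 300
  stock rod 8: 130 = 130
Every load is within 350 cm, so 8 stock rods suffice.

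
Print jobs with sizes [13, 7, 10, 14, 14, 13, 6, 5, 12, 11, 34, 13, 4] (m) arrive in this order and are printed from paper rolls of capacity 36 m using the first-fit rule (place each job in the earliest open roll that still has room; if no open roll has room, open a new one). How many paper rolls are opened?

  13 → roll 1 (new)  [load 13/36]
  7 → roll 1  [load 20/36]
  10 → roll 1  [load 30/36]
  14 → roll 2 (new)  [load 14/36]
  14 → roll 2  [load 28/36]
  13 → roll 3 (new)  [load 13/36]
  6 → roll 1  [load 36/36]
  5 → roll 2  [load 33/36]
  12 → roll 3  [load 25/36]
  11 → roll 3  [load 36/36]
  34 → roll 4 (new)  [load 34/36]
  13 → roll 5 (new)  [load 13/36]
  4 → roll 5  [load 17/36]
5 paper rolls opened.

5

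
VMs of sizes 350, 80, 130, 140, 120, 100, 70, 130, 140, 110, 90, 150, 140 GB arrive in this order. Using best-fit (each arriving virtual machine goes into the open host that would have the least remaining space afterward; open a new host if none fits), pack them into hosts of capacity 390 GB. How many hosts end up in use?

  350 → host 1 (new)  [load 350/390]
  80 → host 2 (new)  [load 80/390]
  130 → host 2  [load 210/390]
  140 → host 2  [load 350/390]
  120 → host 3 (new)  [load 120/390]
  100 → host 3  [load 220/390]
  70 → host 3  [load 290/390]
  130 → host 4 (new)  [load 130/390]
  140 → host 4  [load 270/390]
  110 → host 4  [load 380/390]
  90 → host 3  [load 380/390]
  150 → host 5 (new)  [load 150/390]
  140 → host 5  [load 290/390]
5 hosts opened.

5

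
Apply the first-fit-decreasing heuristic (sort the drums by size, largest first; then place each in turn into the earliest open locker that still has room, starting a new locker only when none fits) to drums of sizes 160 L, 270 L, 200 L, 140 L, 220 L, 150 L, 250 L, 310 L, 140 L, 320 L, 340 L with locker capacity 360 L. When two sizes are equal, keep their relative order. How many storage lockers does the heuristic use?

8

Sorted descending: 340, 320, 310, 270, 250, 220, 200, 160, 150, 140, 140.
  340 → locker 1 (new)  [load 340/360]
  320 → locker 2 (new)  [load 320/360]
  310 → locker 3 (new)  [load 310/360]
  270 → locker 4 (new)  [load 270/360]
  250 → locker 5 (new)  [load 250/360]
  220 → locker 6 (new)  [load 220/360]
  200 → locker 7 (new)  [load 200/360]
  160 → locker 7  [load 360/360]
  150 → locker 8 (new)  [load 150/360]
  140 → locker 6  [load 360/360]
  140 → locker 8  [load 290/360]
8 storage lockers opened.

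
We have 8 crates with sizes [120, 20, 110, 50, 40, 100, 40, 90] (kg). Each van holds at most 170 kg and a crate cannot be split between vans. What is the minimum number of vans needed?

4

Total = 120 + 110 + 100 + 90 + 50 + 40 + 40 + 20 = 570 kg.
Lower bound: ⌈570/170⌉ = 4 vans.
A packing using 4 vans:
  van 1: 120 + 50 = 170
  van 2: 110 + 40 + 20 = 170
  van 3: 100 + 40 = 140
  van 4: 90 = 90
This matches the lower bound, so 4 is optimal.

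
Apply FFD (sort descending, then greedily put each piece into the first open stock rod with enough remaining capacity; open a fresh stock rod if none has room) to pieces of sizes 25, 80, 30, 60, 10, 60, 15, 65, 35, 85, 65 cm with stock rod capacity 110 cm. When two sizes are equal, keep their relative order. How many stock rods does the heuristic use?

6

Sorted descending: 85, 80, 65, 65, 60, 60, 35, 30, 25, 15, 10.
  85 → stock rod 1 (new)  [load 85/110]
  80 → stock rod 2 (new)  [load 80/110]
  65 → stock rod 3 (new)  [load 65/110]
  65 → stock rod 4 (new)  [load 65/110]
  60 → stock rod 5 (new)  [load 60/110]
  60 → stock rod 6 (new)  [load 60/110]
  35 → stock rod 3  [load 100/110]
  30 → stock rod 2  [load 110/110]
  25 → stock rod 1  [load 110/110]
  15 → stock rod 4  [load 80/110]
  10 → stock rod 3  [load 110/110]
6 stock rods opened.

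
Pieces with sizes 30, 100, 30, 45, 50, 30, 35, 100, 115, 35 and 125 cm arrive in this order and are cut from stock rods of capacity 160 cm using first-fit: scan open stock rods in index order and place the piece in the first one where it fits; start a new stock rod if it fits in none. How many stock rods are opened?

  30 → stock rod 1 (new)  [load 30/160]
  100 → stock rod 1  [load 130/160]
  30 → stock rod 1  [load 160/160]
  45 → stock rod 2 (new)  [load 45/160]
  50 → stock rod 2  [load 95/160]
  30 → stock rod 2  [load 125/160]
  35 → stock rod 2  [load 160/160]
  100 → stock rod 3 (new)  [load 100/160]
  115 → stock rod 4 (new)  [load 115/160]
  35 → stock rod 3  [load 135/160]
  125 → stock rod 5 (new)  [load 125/160]
5 stock rods opened.

5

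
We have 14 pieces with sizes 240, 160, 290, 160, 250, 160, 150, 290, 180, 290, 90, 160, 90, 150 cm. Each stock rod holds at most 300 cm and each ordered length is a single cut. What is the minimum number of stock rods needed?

11

Total = 290 + 290 + 290 + 250 + 240 + 180 + 160 + 160 + 160 + 160 + 150 + 150 + 90 + 90 = 2660 cm.
Lower bound: ⌈2660/300⌉ = 9 stock rods.
Also, 10 pieces each exceed 150 cm, and no two of those can share a stock rod, so at least 10 stock rods are needed.
A packing using 11 stock rods:
  stock rod 1: 290 = 290
  stock rod 2: 290 = 290
  stock rod 3: 290 = 290
  stock rod 4: 250 = 250
  stock rod 5: 240 = 240
  stock rod 6: 180 + 90 = 270
  stock rod 7: 160 + 90 = 250
  stock rod 8: 160 = 160
  stock rod 9: 160 = 160
  stock rod 10: 160 = 160
  stock rod 11: 150 + 150 = 300
No arrangement into 10 stock rods stays within capacity, so 11 is optimal.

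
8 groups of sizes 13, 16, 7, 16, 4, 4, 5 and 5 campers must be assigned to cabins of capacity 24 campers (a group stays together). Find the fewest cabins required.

Total = 16 + 16 + 13 + 7 + 5 + 5 + 4 + 4 = 70 campers.
Lower bound: ⌈70/24⌉ = 3 cabins.
A packing using 3 cabins:
  cabin 1: 16 + 7 = 23
  cabin 2: 16 + 4 + 4 = 24
  cabin 3: 13 + 5 + 5 = 23
This matches the lower bound, so 3 is optimal.

3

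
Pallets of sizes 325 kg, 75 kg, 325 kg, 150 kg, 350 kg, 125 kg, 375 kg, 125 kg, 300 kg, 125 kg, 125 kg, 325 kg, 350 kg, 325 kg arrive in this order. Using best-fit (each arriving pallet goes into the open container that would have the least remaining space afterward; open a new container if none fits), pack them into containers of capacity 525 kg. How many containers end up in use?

  325 → container 1 (new)  [load 325/525]
  75 → container 1  [load 400/525]
  325 → container 2 (new)  [load 325/525]
  150 → container 2  [load 475/525]
  350 → container 3 (new)  [load 350/525]
  125 → container 1  [load 525/525]
  375 → container 4 (new)  [load 375/525]
  125 → container 4  [load 500/525]
  300 → container 5 (new)  [load 300/525]
  125 → container 3  [load 475/525]
  125 → container 5  [load 425/525]
  325 → container 6 (new)  [load 325/525]
  350 → container 7 (new)  [load 350/525]
  325 → container 8 (new)  [load 325/525]
8 containers opened.

8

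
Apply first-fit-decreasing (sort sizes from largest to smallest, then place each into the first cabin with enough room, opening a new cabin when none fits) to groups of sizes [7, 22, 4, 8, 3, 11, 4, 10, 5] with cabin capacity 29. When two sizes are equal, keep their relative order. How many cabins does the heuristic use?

Sorted descending: 22, 11, 10, 8, 7, 5, 4, 4, 3.
  22 → cabin 1 (new)  [load 22/29]
  11 → cabin 2 (new)  [load 11/29]
  10 → cabin 2  [load 21/29]
  8 → cabin 2  [load 29/29]
  7 → cabin 1  [load 29/29]
  5 → cabin 3 (new)  [load 5/29]
  4 → cabin 3  [load 9/29]
  4 → cabin 3  [load 13/29]
  3 → cabin 3  [load 16/29]
3 cabins opened.

3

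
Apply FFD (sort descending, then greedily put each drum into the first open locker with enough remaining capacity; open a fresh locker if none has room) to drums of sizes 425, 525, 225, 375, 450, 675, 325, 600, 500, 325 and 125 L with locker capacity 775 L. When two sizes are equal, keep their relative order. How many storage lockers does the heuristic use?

7

Sorted descending: 675, 600, 525, 500, 450, 425, 375, 325, 325, 225, 125.
  675 → locker 1 (new)  [load 675/775]
  600 → locker 2 (new)  [load 600/775]
  525 → locker 3 (new)  [load 525/775]
  500 → locker 4 (new)  [load 500/775]
  450 → locker 5 (new)  [load 450/775]
  425 → locker 6 (new)  [load 425/775]
  375 → locker 7 (new)  [load 375/775]
  325 → locker 5  [load 775/775]
  325 → locker 6  [load 750/775]
  225 → locker 3  [load 750/775]
  125 → locker 2  [load 725/775]
7 storage lockers opened.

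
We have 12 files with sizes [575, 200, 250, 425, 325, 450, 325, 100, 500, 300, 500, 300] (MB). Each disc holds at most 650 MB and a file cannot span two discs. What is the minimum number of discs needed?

Total = 575 + 500 + 500 + 450 + 425 + 325 + 325 + 300 + 300 + 250 + 200 + 100 = 4250 MB.
Lower bound: ⌈4250/650⌉ = 7 discs.
A packing using 8 discs:
  disc 1: 575 = 575
  disc 2: 500 + 100 = 600
  disc 3: 500 = 500
  disc 4: 450 + 200 = 650
  disc 5: 425 = 425
  disc 6: 325 + 325 = 650
  disc 7: 300 + 300 = 600
  disc 8: 250 = 250
No arrangement into 7 discs stays within capacity, so 8 is optimal.

8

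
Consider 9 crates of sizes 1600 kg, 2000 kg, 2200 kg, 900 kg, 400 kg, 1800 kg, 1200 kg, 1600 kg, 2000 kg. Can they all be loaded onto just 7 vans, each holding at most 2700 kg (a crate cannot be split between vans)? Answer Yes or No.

A valid assignment using 7 vans:
  van 1: 2200 + 400 = 2600
  van 2: 2000 = 2000
  van 3: 2000 = 2000
  van 4: 1800 + 900 = 2700
  van 5: 1600 = 1600
  van 6: 1600 = 1600
  van 7: 1200 = 1200
Every load is within 2700 kg, so 7 vans suffice.

Yes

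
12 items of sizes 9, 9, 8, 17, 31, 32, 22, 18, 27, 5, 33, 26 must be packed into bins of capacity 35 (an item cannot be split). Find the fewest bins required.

Total = 33 + 32 + 31 + 27 + 26 + 22 + 18 + 17 + 9 + 9 + 8 + 5 = 237.
Lower bound: ⌈237/35⌉ = 7 bins.
A packing using 8 bins:
  bin 1: 33 = 33
  bin 2: 32 = 32
  bin 3: 31 = 31
  bin 4: 27 + 8 = 35
  bin 5: 26 + 9 = 35
  bin 6: 22 + 9 = 31
  bin 7: 18 + 17 = 35
  bin 8: 5 = 5
No arrangement into 7 bins stays within capacity, so 8 is optimal.

8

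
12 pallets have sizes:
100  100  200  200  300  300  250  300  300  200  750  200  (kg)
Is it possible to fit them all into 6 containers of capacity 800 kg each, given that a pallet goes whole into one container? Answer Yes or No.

Yes

A valid assignment using 5 containers:
  container 1: 750 = 750
  container 2: 300 + 300 + 200 = 800
  container 3: 300 + 300 + 200 = 800
  container 4: 250 + 200 + 200 + 100 = 750
  container 5: 100 = 100
That uses only 5 ≤ 6, so 6 containers are enough.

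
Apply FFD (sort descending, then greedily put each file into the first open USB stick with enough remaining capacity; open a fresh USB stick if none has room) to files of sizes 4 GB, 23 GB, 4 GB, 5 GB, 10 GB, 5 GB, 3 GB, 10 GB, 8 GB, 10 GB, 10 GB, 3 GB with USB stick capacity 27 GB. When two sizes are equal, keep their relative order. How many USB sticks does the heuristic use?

4

Sorted descending: 23, 10, 10, 10, 10, 8, 5, 5, 4, 4, 3, 3.
  23 → USB stick 1 (new)  [load 23/27]
  10 → USB stick 2 (new)  [load 10/27]
  10 → USB stick 2  [load 20/27]
  10 → USB stick 3 (new)  [load 10/27]
  10 → USB stick 3  [load 20/27]
  8 → USB stick 4 (new)  [load 8/27]
  5 → USB stick 2  [load 25/27]
  5 → USB stick 3  [load 25/27]
  4 → USB stick 1  [load 27/27]
  4 → USB stick 4  [load 12/27]
  3 → USB stick 4  [load 15/27]
  3 → USB stick 4  [load 18/27]
4 USB sticks opened.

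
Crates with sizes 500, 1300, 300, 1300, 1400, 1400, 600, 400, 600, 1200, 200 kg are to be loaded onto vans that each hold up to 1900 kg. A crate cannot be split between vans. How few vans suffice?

5

Total = 1400 + 1400 + 1300 + 1300 + 1200 + 600 + 600 + 500 + 400 + 300 + 200 = 9200 kg.
Lower bound: ⌈9200/1900⌉ = 5 vans.
A packing using 5 vans:
  van 1: 1400 + 500 = 1900
  van 2: 1400 + 400 = 1800
  van 3: 1300 + 600 = 1900
  van 4: 1300 + 600 = 1900
  van 5: 1200 + 300 + 200 = 1700
This matches the lower bound, so 5 is optimal.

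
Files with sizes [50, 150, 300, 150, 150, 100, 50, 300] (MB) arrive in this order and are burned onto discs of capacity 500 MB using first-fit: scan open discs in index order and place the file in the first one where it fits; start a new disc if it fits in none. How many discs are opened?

  50 → disc 1 (new)  [load 50/500]
  150 → disc 1  [load 200/500]
  300 → disc 1  [load 500/500]
  150 → disc 2 (new)  [load 150/500]
  150 → disc 2  [load 300/500]
  100 → disc 2  [load 400/500]
  50 → disc 2  [load 450/500]
  300 → disc 3 (new)  [load 300/500]
3 discs opened.

3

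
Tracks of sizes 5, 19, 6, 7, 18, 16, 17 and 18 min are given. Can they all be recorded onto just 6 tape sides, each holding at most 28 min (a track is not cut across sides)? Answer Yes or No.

Yes

A valid assignment using 5 tape sides:
  side 1: 19 + 7 = 26
  side 2: 18 + 6 = 24
  side 3: 18 + 5 = 23
  side 4: 17 = 17
  side 5: 16 = 16
That uses only 5 ≤ 6, so 6 tape sides are enough.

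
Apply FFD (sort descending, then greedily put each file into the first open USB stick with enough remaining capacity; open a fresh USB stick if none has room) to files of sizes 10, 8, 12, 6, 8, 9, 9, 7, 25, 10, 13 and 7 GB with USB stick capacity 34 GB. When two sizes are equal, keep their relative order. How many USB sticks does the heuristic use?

4

Sorted descending: 25, 13, 12, 10, 10, 9, 9, 8, 8, 7, 7, 6.
  25 → USB stick 1 (new)  [load 25/34]
  13 → USB stick 2 (new)  [load 13/34]
  12 → USB stick 2  [load 25/34]
  10 → USB stick 3 (new)  [load 10/34]
  10 → USB stick 3  [load 20/34]
  9 → USB stick 1  [load 34/34]
  9 → USB stick 2  [load 34/34]
  8 → USB stick 3  [load 28/34]
  8 → USB stick 4 (new)  [load 8/34]
  7 → USB stick 4  [load 15/34]
  7 → USB stick 4  [load 22/34]
  6 → USB stick 3  [load 34/34]
4 USB sticks opened.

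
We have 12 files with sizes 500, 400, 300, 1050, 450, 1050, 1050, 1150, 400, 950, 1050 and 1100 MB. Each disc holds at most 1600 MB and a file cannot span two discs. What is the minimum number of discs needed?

7

Total = 1150 + 1100 + 1050 + 1050 + 1050 + 1050 + 950 + 500 + 450 + 400 + 400 + 300 = 9450 MB.
Lower bound: ⌈9450/1600⌉ = 6 discs.
Also, 7 files each exceed 800 MB, and no two of those can share a disc, so at least 7 discs are needed.
A packing using 7 discs:
  disc 1: 1150 + 450 = 1600
  disc 2: 1100 + 500 = 1600
  disc 3: 1050 + 400 = 1450
  disc 4: 1050 + 400 = 1450
  disc 5: 1050 + 300 = 1350
  disc 6: 1050 = 1050
  disc 7: 950 = 950
This matches the lower bound, so 7 is optimal.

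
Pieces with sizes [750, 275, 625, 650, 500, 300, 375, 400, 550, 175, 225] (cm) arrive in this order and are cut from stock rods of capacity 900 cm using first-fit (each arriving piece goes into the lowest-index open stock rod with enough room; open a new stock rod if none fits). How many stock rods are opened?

  750 → stock rod 1 (new)  [load 750/900]
  275 → stock rod 2 (new)  [load 275/900]
  625 → stock rod 2  [load 900/900]
  650 → stock rod 3 (new)  [load 650/900]
  500 → stock rod 4 (new)  [load 500/900]
  300 → stock rod 4  [load 800/900]
  375 → stock rod 5 (new)  [load 375/900]
  400 → stock rod 5  [load 775/900]
  550 → stock rod 6 (new)  [load 550/900]
  175 → stock rod 3  [load 825/900]
  225 → stock rod 6  [load 775/900]
6 stock rods opened.

6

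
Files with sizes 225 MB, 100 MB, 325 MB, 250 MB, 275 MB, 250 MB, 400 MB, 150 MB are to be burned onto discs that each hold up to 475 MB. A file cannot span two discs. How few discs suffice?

5

Total = 400 + 325 + 275 + 250 + 250 + 225 + 150 + 100 = 1975 MB.
Lower bound: ⌈1975/475⌉ = 5 discs.
A packing using 5 discs:
  disc 1: 400 = 400
  disc 2: 325 + 150 = 475
  disc 3: 275 + 100 = 375
  disc 4: 250 + 225 = 475
  disc 5: 250 = 250
This matches the lower bound, so 5 is optimal.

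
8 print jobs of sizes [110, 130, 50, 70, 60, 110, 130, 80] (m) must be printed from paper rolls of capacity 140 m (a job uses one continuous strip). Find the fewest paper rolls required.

6

Total = 130 + 130 + 110 + 110 + 80 + 70 + 60 + 50 = 740 m.
Lower bound: ⌈740/140⌉ = 6 paper rolls.
A packing using 6 paper rolls:
  roll 1: 130 = 130
  roll 2: 130 = 130
  roll 3: 110 = 110
  roll 4: 110 = 110
  roll 5: 80 + 60 = 140
  roll 6: 70 + 50 = 120
This matches the lower bound, so 6 is optimal.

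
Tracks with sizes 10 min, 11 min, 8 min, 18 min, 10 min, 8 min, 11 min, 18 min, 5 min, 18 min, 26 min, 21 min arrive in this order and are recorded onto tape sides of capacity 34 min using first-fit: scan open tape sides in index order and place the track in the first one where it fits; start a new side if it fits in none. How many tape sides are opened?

  10 → side 1 (new)  [load 10/34]
  11 → side 1  [load 21/34]
  8 → side 1  [load 29/34]
  18 → side 2 (new)  [load 18/34]
  10 → side 2  [load 28/34]
  8 → side 3 (new)  [load 8/34]
  11 → side 3  [load 19/34]
  18 → side 4 (new)  [load 18/34]
  5 → side 1  [load 34/34]
  18 → side 5 (new)  [load 18/34]
  26 → side 6 (new)  [load 26/34]
  21 → side 7 (new)  [load 21/34]
7 tape sides opened.

7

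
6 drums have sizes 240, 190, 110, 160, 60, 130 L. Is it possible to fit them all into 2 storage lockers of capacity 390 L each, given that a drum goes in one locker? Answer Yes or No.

No

Total = 890 L; ⌈890/390⌉ = 3.
At least 3 storage lockers are required, but only 2 are allowed.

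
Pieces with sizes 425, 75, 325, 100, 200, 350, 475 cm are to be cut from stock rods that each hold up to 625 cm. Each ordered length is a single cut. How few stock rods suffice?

4

Total = 475 + 425 + 350 + 325 + 200 + 100 + 75 = 1950 cm.
Lower bound: ⌈1950/625⌉ = 4 stock rods.
A packing using 4 stock rods:
  stock rod 1: 475 + 100 = 575
  stock rod 2: 425 + 200 = 625
  stock rod 3: 350 + 75 = 425
  stock rod 4: 325 = 325
This matches the lower bound, so 4 is optimal.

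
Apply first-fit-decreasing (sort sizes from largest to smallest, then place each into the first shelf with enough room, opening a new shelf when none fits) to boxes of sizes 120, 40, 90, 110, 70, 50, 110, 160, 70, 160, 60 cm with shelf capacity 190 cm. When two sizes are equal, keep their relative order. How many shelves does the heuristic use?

Sorted descending: 160, 160, 120, 110, 110, 90, 70, 70, 60, 50, 40.
  160 → shelf 1 (new)  [load 160/190]
  160 → shelf 2 (new)  [load 160/190]
  120 → shelf 3 (new)  [load 120/190]
  110 → shelf 4 (new)  [load 110/190]
  110 → shelf 5 (new)  [load 110/190]
  90 → shelf 6 (new)  [load 90/190]
  70 → shelf 3  [load 190/190]
  70 → shelf 4  [load 180/190]
  60 → shelf 5  [load 170/190]
  50 → shelf 6  [load 140/190]
  40 → shelf 6  [load 180/190]
6 shelves opened.

6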